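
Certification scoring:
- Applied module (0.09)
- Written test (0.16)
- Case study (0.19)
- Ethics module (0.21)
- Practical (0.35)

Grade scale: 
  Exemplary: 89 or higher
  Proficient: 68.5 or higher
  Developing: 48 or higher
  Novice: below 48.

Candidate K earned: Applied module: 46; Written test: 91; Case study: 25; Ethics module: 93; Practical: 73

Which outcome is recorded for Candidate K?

Proficient

Weighted total:
  Applied module 46 × 0.09 = 4.14
  Written test 91 × 0.16 = 14.56
  Case study 25 × 0.19 = 4.75
  Ethics module 93 × 0.21 = 19.53
  Practical 73 × 0.35 = 25.55
Sum = 68.53
68.53 is ≥ 68.5 and < 89 → Proficient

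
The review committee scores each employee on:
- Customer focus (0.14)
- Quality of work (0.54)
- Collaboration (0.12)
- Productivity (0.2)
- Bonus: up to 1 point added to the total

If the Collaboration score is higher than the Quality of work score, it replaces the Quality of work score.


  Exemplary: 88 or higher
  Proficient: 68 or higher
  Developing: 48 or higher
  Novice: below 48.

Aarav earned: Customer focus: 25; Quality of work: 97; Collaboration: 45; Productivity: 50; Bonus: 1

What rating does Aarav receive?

Proficient

Collaboration (45) ≤ Quality of work (97), so Quality of work stays at 97.
Weighted total:
  Customer focus 25 × 0.14 = 3.5
  Quality of work 97 × 0.54 = 52.38
  Collaboration 45 × 0.12 = 5.4
  Productivity 50 × 0.2 = 10
Sum = 71.28
Bonus: 71.28 + 1 = 72.28
72.28 is ≥ 68 and < 88 → Proficient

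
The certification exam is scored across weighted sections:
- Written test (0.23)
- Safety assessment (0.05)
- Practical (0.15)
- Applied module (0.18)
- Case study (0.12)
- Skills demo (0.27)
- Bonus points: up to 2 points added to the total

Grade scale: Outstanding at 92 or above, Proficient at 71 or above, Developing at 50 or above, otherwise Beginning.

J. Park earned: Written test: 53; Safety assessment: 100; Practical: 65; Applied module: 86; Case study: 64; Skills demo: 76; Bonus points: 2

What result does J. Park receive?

Proficient

Weighted total:
  Written test 53 × 0.23 = 12.19
  Safety assessment 100 × 0.05 = 5
  Practical 65 × 0.15 = 9.75
  Applied module 86 × 0.18 = 15.48
  Case study 64 × 0.12 = 7.68
  Skills demo 76 × 0.27 = 20.52
Sum = 70.62
Bonus points: 70.62 + 2 = 72.62
72.62 is ≥ 71 and < 92 → Proficient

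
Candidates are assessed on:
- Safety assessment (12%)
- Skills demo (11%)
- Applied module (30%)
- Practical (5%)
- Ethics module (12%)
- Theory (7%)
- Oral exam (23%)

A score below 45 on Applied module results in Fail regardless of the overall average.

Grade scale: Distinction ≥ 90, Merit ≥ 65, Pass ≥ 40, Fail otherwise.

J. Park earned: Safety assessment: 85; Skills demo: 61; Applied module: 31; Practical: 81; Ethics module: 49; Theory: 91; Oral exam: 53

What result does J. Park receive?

Fail

Applied module score 31 < 45: minimum not met.
Weighted total:
  Safety assessment 85 × 0.12 = 10.2
  Skills demo 61 × 0.11 = 6.71
  Applied module 31 × 0.3 = 9.3
  Practical 81 × 0.05 = 4.05
  Ethics module 49 × 0.12 = 5.88
  Theory 91 × 0.07 = 6.37
  Oral exam 53 × 0.23 = 12.19
Sum = 54.7
Because the Applied module minimum was not met, the result is Fail.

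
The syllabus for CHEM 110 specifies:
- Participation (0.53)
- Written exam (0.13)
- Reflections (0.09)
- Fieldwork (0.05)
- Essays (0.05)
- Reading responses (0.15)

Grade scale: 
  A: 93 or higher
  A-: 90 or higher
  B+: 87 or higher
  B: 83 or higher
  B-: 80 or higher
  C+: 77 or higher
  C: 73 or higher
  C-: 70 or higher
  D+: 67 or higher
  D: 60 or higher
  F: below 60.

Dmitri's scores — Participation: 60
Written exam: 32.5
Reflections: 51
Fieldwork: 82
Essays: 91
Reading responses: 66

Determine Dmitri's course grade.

F

Weighted total:
  Participation 60 × 0.53 = 31.8
  Written exam 32.5 × 0.13 = 4.225
  Reflections 51 × 0.09 = 4.59
  Fieldwork 82 × 0.05 = 4.1
  Essays 91 × 0.05 = 4.55
  Reading responses 66 × 0.15 = 9.9
Sum = 59.165
59.165 < 60 → F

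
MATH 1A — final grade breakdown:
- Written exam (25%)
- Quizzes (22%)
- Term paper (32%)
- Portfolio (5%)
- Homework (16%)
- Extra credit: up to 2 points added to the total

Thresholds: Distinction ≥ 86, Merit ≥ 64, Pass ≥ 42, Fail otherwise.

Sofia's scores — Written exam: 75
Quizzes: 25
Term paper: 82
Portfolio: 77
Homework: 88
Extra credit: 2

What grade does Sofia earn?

Weighted total:
  Written exam 75 × 0.25 = 18.75
  Quizzes 25 × 0.22 = 5.5
  Term paper 82 × 0.32 = 26.24
  Portfolio 77 × 0.05 = 3.85
  Homework 88 × 0.16 = 14.08
Sum = 68.42
Extra credit: 68.42 + 2 = 70.42
70.42 is ≥ 64 and < 86 → Merit

Merit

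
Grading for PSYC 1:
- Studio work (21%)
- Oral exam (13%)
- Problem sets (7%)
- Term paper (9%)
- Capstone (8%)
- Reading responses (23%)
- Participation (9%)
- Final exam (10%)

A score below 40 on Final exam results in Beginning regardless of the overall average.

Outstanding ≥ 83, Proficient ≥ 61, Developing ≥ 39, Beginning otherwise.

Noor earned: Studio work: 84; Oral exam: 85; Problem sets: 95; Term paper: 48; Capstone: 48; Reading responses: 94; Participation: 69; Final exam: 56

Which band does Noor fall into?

Proficient

Final exam score 56 ≥ 40: minimum met.
Weighted total:
  Studio work 84 × 0.21 = 17.64
  Oral exam 85 × 0.13 = 11.05
  Problem sets 95 × 0.07 = 6.65
  Term paper 48 × 0.09 = 4.32
  Capstone 48 × 0.08 = 3.84
  Reading responses 94 × 0.23 = 21.62
  Participation 69 × 0.09 = 6.21
  Final exam 56 × 0.1 = 5.6
Sum = 76.93
76.93 is ≥ 61 and < 83 → Proficient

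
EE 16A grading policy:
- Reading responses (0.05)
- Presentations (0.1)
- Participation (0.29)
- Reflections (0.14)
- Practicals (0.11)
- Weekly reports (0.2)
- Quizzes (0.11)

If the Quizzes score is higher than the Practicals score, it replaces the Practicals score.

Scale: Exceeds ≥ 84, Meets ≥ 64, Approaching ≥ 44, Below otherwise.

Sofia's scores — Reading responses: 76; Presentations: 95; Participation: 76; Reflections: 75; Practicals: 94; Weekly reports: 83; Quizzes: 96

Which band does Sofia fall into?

Meets

Quizzes (96) > Practicals (94), so Practicals counts as 96.
Weighted total:
  Reading responses 76 × 0.05 = 3.8
  Presentations 95 × 0.1 = 9.5
  Participation 76 × 0.29 = 22.04
  Reflections 75 × 0.14 = 10.5
  Practicals 96 × 0.11 = 10.56
  Weekly reports 83 × 0.2 = 16.6
  Quizzes 96 × 0.11 = 10.56
Sum = 83.56
83.56 is ≥ 64 and < 84 → Meets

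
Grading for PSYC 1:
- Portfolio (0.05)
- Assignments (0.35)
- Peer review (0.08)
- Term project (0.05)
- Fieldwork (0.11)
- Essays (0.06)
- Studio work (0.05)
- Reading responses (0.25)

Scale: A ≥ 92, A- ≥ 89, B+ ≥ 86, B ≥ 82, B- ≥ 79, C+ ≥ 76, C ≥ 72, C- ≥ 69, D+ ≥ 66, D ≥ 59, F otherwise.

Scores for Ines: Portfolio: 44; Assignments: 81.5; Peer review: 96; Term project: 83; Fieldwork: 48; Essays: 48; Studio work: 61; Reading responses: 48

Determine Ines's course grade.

D

Weighted total:
  Portfolio 44 × 0.05 = 2.2
  Assignments 81.5 × 0.35 = 28.525
  Peer review 96 × 0.08 = 7.68
  Term project 83 × 0.05 = 4.15
  Fieldwork 48 × 0.11 = 5.28
  Essays 48 × 0.06 = 2.88
  Studio work 61 × 0.05 = 3.05
  Reading responses 48 × 0.25 = 12
Sum = 65.765
65.765 is ≥ 59 and < 66 → D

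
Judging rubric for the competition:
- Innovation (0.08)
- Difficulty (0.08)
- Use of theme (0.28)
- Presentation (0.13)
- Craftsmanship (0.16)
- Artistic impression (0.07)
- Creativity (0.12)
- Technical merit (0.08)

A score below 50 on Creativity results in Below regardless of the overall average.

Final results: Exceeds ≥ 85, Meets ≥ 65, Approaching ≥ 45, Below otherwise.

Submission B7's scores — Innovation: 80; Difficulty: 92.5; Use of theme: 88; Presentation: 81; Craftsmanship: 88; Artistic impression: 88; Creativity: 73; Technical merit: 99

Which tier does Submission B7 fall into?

Exceeds

Creativity score 73 ≥ 50: minimum met.
Weighted total:
  Innovation 80 × 0.08 = 6.4
  Difficulty 92.5 × 0.08 = 7.4
  Use of theme 88 × 0.28 = 24.64
  Presentation 81 × 0.13 = 10.53
  Craftsmanship 88 × 0.16 = 14.08
  Artistic impression 88 × 0.07 = 6.16
  Creativity 73 × 0.12 = 8.76
  Technical merit 99 × 0.08 = 7.92
Sum = 85.89
85.89 ≥ 85 → Exceeds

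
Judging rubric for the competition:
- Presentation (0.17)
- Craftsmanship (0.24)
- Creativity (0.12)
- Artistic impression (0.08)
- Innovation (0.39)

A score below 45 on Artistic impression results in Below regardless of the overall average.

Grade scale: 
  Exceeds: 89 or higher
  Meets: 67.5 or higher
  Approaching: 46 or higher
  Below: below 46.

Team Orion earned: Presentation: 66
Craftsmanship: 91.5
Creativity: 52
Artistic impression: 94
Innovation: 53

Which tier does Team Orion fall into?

Meets

Artistic impression score 94 ≥ 45: minimum met.
Weighted total:
  Presentation 66 × 0.17 = 11.22
  Craftsmanship 91.5 × 0.24 = 21.96
  Creativity 52 × 0.12 = 6.24
  Artistic impression 94 × 0.08 = 7.52
  Innovation 53 × 0.39 = 20.67
Sum = 67.61
67.61 is ≥ 67.5 and < 89 → Meets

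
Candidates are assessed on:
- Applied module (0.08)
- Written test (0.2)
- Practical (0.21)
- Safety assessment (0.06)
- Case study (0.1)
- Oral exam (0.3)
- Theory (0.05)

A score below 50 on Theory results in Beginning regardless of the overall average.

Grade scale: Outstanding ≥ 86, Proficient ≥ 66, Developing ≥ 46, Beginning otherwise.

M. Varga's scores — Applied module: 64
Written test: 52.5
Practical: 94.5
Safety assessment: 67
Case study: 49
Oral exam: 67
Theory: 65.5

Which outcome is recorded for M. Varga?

Proficient

Theory score 65.5 ≥ 50: minimum met.
Weighted total:
  Applied module 64 × 0.08 = 5.12
  Written test 52.5 × 0.2 = 10.5
  Practical 94.5 × 0.21 = 19.845
  Safety assessment 67 × 0.06 = 4.02
  Case study 49 × 0.1 = 4.9
  Oral exam 67 × 0.3 = 20.1
  Theory 65.5 × 0.05 = 3.275
Sum = 67.76
67.76 is ≥ 66 and < 86 → Proficient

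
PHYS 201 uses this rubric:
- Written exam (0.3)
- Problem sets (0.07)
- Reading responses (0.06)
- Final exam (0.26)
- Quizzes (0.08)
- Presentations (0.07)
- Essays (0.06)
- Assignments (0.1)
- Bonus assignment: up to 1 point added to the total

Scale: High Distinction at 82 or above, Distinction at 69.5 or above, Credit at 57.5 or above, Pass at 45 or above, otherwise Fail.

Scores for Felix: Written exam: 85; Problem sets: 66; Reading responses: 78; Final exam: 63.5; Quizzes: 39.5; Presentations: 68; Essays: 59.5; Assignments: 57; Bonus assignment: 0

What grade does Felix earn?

Credit

Weighted total:
  Written exam 85 × 0.3 = 25.5
  Problem sets 66 × 0.07 = 4.62
  Reading responses 78 × 0.06 = 4.68
  Final exam 63.5 × 0.26 = 16.51
  Quizzes 39.5 × 0.08 = 3.16
  Presentations 68 × 0.07 = 4.76
  Essays 59.5 × 0.06 = 3.57
  Assignments 57 × 0.1 = 5.7
Sum = 68.5
Bonus assignment: 68.5 + 0 = 68.5
68.5 is ≥ 57.5 and < 69.5 → Credit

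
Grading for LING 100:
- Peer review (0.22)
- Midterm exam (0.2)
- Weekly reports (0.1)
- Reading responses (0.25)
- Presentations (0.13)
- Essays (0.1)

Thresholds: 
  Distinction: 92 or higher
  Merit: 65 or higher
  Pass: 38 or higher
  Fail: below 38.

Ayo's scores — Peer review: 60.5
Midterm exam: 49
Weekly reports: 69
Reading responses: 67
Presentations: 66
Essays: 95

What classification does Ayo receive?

Pass

Weighted total:
  Peer review 60.5 × 0.22 = 13.31
  Midterm exam 49 × 0.2 = 9.8
  Weekly reports 69 × 0.1 = 6.9
  Reading responses 67 × 0.25 = 16.75
  Presentations 66 × 0.13 = 8.58
  Essays 95 × 0.1 = 9.5
Sum = 64.84
64.84 is ≥ 38 and < 65 → Pass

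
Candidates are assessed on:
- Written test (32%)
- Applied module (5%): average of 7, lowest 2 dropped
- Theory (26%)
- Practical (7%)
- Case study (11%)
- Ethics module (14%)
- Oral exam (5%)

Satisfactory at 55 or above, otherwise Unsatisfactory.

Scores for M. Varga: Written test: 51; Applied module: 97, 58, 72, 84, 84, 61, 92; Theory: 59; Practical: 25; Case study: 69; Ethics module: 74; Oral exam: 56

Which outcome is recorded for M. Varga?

Applied module: drop 58, 61 → average of remaining 5 = 429/5 = 85.8
Weighted total:
  Written test 51 × 0.32 = 16.32
  Applied module 85.8 × 0.05 = 4.29
  Theory 59 × 0.26 = 15.34
  Practical 25 × 0.07 = 1.75
  Case study 69 × 0.11 = 7.59
  Ethics module 74 × 0.14 = 10.36
  Oral exam 56 × 0.05 = 2.8
Sum = 58.45
58.45 ≥ 55 → Satisfactory

Satisfactory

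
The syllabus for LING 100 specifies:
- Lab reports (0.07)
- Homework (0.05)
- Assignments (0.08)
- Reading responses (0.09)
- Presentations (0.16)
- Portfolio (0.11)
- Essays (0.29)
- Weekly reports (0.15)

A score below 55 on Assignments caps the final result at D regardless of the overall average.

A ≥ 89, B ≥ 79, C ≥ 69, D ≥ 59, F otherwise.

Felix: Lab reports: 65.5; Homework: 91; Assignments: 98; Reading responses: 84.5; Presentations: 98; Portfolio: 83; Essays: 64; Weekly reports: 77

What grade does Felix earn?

Assignments score 98 ≥ 55: minimum met.
Weighted total:
  Lab reports 65.5 × 0.07 = 4.585
  Homework 91 × 0.05 = 4.55
  Assignments 98 × 0.08 = 7.84
  Reading responses 84.5 × 0.09 = 7.605
  Presentations 98 × 0.16 = 15.68
  Portfolio 83 × 0.11 = 9.13
  Essays 64 × 0.29 = 18.56
  Weekly reports 77 × 0.15 = 11.55
Sum = 79.5
79.5 is ≥ 79 and < 89 → B

B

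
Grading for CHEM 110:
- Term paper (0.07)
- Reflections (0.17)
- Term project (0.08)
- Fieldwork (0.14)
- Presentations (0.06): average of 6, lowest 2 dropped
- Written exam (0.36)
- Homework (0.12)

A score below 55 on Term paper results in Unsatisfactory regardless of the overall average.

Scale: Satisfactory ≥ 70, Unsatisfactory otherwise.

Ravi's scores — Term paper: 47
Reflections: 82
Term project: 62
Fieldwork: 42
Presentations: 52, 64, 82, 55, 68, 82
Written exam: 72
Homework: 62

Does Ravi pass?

Unsatisfactory

Presentations: drop 52, 55 → average of remaining 4 = 296/4 = 74
Term paper score 47 < 55: minimum not met.
Weighted total:
  Term paper 47 × 0.07 = 3.29
  Reflections 82 × 0.17 = 13.94
  Term project 62 × 0.08 = 4.96
  Fieldwork 42 × 0.14 = 5.88
  Presentations 74 × 0.06 = 4.44
  Written exam 72 × 0.36 = 25.92
  Homework 62 × 0.12 = 7.44
Sum = 65.87
Because the Term paper minimum was not met, the result is Unsatisfactory.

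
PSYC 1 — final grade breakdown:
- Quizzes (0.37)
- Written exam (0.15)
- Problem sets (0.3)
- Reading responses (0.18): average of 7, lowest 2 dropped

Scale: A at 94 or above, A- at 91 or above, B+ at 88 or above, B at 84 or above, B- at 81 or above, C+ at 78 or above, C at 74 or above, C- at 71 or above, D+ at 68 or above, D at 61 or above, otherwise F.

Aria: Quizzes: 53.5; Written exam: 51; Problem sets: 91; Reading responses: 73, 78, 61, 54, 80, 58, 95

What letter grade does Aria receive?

D+

Reading responses: drop 54, 58 → average of remaining 5 = 387/5 = 77.4
Weighted total:
  Quizzes 53.5 × 0.37 = 19.795
  Written exam 51 × 0.15 = 7.65
  Problem sets 91 × 0.3 = 27.3
  Reading responses 77.4 × 0.18 = 13.932
Sum = 68.677
68.677 is ≥ 68 and < 71 → D+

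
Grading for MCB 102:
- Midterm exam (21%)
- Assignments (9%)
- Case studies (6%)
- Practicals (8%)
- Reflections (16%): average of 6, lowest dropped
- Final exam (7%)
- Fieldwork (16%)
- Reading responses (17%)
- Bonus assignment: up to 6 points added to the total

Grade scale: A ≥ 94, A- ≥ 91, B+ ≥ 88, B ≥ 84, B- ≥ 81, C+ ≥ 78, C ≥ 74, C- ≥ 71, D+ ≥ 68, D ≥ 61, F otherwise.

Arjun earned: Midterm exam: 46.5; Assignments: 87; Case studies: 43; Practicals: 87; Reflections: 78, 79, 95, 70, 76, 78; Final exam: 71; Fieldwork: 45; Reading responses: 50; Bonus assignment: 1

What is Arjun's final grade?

Reflections: drop 70 → average of remaining 5 = 406/5 = 81.2
Weighted total:
  Midterm exam 46.5 × 0.21 = 9.765
  Assignments 87 × 0.09 = 7.83
  Case studies 43 × 0.06 = 2.58
  Practicals 87 × 0.08 = 6.96
  Reflections 81.2 × 0.16 = 12.992
  Final exam 71 × 0.07 = 4.97
  Fieldwork 45 × 0.16 = 7.2
  Reading responses 50 × 0.17 = 8.5
Sum = 60.797
Bonus assignment: 60.797 + 1 = 61.797
61.797 is ≥ 61 and < 68 → D

D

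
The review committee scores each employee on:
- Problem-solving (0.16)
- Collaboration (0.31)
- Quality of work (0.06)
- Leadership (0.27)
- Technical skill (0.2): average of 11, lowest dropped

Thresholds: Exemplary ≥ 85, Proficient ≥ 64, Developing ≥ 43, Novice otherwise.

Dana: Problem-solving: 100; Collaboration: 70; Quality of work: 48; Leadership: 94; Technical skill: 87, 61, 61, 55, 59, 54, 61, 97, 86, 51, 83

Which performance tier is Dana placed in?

Proficient

Technical skill: drop 51 → average of remaining 10 = 704/10 = 70.4
Weighted total:
  Problem-solving 100 × 0.16 = 16
  Collaboration 70 × 0.31 = 21.7
  Quality of work 48 × 0.06 = 2.88
  Leadership 94 × 0.27 = 25.38
  Technical skill 70.4 × 0.2 = 14.08
Sum = 80.04
80.04 is ≥ 64 and < 85 → Proficient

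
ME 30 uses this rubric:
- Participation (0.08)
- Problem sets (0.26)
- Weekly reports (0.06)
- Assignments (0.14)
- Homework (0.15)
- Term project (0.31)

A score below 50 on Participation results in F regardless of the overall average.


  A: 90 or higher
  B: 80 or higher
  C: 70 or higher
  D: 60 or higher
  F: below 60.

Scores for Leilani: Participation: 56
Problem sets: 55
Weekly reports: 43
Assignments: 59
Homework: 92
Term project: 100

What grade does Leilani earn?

Participation score 56 ≥ 50: minimum met.
Weighted total:
  Participation 56 × 0.08 = 4.48
  Problem sets 55 × 0.26 = 14.3
  Weekly reports 43 × 0.06 = 2.58
  Assignments 59 × 0.14 = 8.26
  Homework 92 × 0.15 = 13.8
  Term project 100 × 0.31 = 31
Sum = 74.42
74.42 is ≥ 70 and < 80 → C

C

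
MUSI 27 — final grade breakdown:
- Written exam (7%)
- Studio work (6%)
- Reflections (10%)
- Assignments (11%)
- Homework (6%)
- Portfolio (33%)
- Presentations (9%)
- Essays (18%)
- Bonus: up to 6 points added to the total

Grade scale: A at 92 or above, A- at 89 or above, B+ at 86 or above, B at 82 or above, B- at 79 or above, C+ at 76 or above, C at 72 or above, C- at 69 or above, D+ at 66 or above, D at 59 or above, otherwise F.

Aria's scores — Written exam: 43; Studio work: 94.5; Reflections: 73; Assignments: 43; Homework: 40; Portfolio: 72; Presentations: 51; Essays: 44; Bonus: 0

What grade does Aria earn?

D

Weighted total:
  Written exam 43 × 0.07 = 3.01
  Studio work 94.5 × 0.06 = 5.67
  Reflections 73 × 0.1 = 7.3
  Assignments 43 × 0.11 = 4.73
  Homework 40 × 0.06 = 2.4
  Portfolio 72 × 0.33 = 23.76
  Presentations 51 × 0.09 = 4.59
  Essays 44 × 0.18 = 7.92
Sum = 59.38
Bonus: 59.38 + 0 = 59.38
59.38 is ≥ 59 and < 66 → D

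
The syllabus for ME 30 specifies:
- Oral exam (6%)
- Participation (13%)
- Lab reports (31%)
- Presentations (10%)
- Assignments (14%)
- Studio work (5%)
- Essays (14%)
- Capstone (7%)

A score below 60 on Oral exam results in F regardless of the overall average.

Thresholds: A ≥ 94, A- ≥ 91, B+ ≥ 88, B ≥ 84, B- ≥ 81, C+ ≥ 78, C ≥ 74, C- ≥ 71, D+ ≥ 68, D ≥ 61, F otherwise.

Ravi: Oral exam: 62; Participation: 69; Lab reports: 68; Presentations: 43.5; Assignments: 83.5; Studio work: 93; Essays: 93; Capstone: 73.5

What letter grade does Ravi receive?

C-

Oral exam score 62 ≥ 60: minimum met.
Weighted total:
  Oral exam 62 × 0.06 = 3.72
  Participation 69 × 0.13 = 8.97
  Lab reports 68 × 0.31 = 21.08
  Presentations 43.5 × 0.1 = 4.35
  Assignments 83.5 × 0.14 = 11.69
  Studio work 93 × 0.05 = 4.65
  Essays 93 × 0.14 = 13.02
  Capstone 73.5 × 0.07 = 5.145
Sum = 72.625
72.625 is ≥ 71 and < 74 → C-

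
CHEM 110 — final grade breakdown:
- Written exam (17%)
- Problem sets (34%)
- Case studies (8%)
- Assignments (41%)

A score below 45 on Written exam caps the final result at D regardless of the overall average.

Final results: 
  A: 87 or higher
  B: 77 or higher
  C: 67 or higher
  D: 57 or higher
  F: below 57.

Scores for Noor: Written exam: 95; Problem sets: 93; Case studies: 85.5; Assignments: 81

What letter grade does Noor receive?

A

Written exam score 95 ≥ 45: minimum met.
Weighted total:
  Written exam 95 × 0.17 = 16.15
  Problem sets 93 × 0.34 = 31.62
  Case studies 85.5 × 0.08 = 6.84
  Assignments 81 × 0.41 = 33.21
Sum = 87.82
87.82 ≥ 87 → A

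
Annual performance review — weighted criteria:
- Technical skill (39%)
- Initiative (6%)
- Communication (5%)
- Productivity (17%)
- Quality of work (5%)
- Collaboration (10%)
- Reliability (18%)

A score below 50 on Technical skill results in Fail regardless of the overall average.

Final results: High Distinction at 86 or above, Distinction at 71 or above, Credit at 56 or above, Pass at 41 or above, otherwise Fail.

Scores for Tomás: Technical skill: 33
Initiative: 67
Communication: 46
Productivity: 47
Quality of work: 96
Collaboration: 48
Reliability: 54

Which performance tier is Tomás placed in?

Technical skill score 33 < 50: minimum not met.
Weighted total:
  Technical skill 33 × 0.39 = 12.87
  Initiative 67 × 0.06 = 4.02
  Communication 46 × 0.05 = 2.3
  Productivity 47 × 0.17 = 7.99
  Quality of work 96 × 0.05 = 4.8
  Collaboration 48 × 0.1 = 4.8
  Reliability 54 × 0.18 = 9.72
Sum = 46.5
Because the Technical skill minimum was not met, the result is Fail.

Fail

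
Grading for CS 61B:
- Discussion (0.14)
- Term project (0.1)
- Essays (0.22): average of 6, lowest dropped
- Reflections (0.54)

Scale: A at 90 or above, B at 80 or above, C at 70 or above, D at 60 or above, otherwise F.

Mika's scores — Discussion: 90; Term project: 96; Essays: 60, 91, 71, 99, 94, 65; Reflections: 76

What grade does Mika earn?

B

Essays: drop 60 → average of remaining 5 = 420/5 = 84
Weighted total:
  Discussion 90 × 0.14 = 12.6
  Term project 96 × 0.1 = 9.6
  Essays 84 × 0.22 = 18.48
  Reflections 76 × 0.54 = 41.04
Sum = 81.72
81.72 is ≥ 80 and < 90 → B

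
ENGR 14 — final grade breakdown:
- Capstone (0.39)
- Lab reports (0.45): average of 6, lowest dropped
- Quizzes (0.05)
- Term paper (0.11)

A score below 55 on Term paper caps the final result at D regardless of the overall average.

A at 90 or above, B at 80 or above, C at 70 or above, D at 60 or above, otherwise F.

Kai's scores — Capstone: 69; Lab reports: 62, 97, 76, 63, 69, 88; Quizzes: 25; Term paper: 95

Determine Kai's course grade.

Lab reports: drop 62 → average of remaining 5 = 393/5 = 78.6
Term paper score 95 ≥ 55: minimum met.
Weighted total:
  Capstone 69 × 0.39 = 26.91
  Lab reports 78.6 × 0.45 = 35.37
  Quizzes 25 × 0.05 = 1.25
  Term paper 95 × 0.11 = 10.45
Sum = 73.98
73.98 is ≥ 70 and < 80 → C

C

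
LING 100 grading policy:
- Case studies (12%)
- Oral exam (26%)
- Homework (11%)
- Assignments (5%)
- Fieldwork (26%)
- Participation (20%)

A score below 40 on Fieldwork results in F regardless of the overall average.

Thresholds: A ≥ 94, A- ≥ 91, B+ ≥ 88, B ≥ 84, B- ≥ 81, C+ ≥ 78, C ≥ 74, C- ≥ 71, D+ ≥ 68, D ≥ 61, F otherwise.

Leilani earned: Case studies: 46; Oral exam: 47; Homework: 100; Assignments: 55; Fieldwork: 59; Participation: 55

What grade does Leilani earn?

F

Fieldwork score 59 ≥ 40: minimum met.
Weighted total:
  Case studies 46 × 0.12 = 5.52
  Oral exam 47 × 0.26 = 12.22
  Homework 100 × 0.11 = 11
  Assignments 55 × 0.05 = 2.75
  Fieldwork 59 × 0.26 = 15.34
  Participation 55 × 0.2 = 11
Sum = 57.83
57.83 < 61 → F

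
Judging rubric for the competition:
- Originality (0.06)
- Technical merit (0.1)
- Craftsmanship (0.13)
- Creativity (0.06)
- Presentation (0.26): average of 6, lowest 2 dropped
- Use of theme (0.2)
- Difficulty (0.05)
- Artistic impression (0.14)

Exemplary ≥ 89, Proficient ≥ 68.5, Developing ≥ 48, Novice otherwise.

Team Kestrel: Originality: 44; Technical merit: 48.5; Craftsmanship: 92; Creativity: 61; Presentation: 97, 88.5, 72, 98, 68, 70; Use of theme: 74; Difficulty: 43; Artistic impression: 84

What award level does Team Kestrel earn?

Proficient

Presentation: drop 68, 70 → average of remaining 4 = 355.5/4 = 88.875
Weighted total:
  Originality 44 × 0.06 = 2.64
  Technical merit 48.5 × 0.1 = 4.85
  Craftsmanship 92 × 0.13 = 11.96
  Creativity 61 × 0.06 = 3.66
  Presentation 88.875 × 0.26 = 23.1075
  Use of theme 74 × 0.2 = 14.8
  Difficulty 43 × 0.05 = 2.15
  Artistic impression 84 × 0.14 = 11.76
Sum = 74.9275
74.9275 is ≥ 68.5 and < 89 → Proficient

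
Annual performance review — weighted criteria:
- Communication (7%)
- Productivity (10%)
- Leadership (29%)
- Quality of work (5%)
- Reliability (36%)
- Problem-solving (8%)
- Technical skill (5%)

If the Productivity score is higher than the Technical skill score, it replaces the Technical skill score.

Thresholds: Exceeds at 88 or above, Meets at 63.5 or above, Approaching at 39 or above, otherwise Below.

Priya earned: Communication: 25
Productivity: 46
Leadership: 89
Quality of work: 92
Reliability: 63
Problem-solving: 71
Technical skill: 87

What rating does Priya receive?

Productivity (46) ≤ Technical skill (87), so Technical skill stays at 87.
Weighted total:
  Communication 25 × 0.07 = 1.75
  Productivity 46 × 0.1 = 4.6
  Leadership 89 × 0.29 = 25.81
  Quality of work 92 × 0.05 = 4.6
  Reliability 63 × 0.36 = 22.68
  Problem-solving 71 × 0.08 = 5.68
  Technical skill 87 × 0.05 = 4.35
Sum = 69.47
69.47 is ≥ 63.5 and < 88 → Meets

Meets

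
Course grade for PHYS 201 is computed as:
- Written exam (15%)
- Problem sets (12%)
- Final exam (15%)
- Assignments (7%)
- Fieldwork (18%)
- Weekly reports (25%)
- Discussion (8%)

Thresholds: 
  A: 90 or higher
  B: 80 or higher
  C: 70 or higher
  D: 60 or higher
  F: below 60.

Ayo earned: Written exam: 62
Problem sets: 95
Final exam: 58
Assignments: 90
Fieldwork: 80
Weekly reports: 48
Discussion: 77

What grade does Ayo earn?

D

Weighted total:
  Written exam 62 × 0.15 = 9.3
  Problem sets 95 × 0.12 = 11.4
  Final exam 58 × 0.15 = 8.7
  Assignments 90 × 0.07 = 6.3
  Fieldwork 80 × 0.18 = 14.4
  Weekly reports 48 × 0.25 = 12
  Discussion 77 × 0.08 = 6.16
Sum = 68.26
68.26 is ≥ 60 and < 70 → D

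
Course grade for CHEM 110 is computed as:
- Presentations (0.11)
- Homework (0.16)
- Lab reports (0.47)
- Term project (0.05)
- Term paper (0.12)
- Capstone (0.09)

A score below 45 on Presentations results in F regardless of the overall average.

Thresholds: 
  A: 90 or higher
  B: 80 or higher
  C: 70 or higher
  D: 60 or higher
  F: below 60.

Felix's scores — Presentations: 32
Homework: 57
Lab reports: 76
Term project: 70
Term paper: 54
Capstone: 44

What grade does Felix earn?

F

Presentations score 32 < 45: minimum not met.
Weighted total:
  Presentations 32 × 0.11 = 3.52
  Homework 57 × 0.16 = 9.12
  Lab reports 76 × 0.47 = 35.72
  Term project 70 × 0.05 = 3.5
  Term paper 54 × 0.12 = 6.48
  Capstone 44 × 0.09 = 3.96
Sum = 62.3
Because the Presentations minimum was not met, the result is F.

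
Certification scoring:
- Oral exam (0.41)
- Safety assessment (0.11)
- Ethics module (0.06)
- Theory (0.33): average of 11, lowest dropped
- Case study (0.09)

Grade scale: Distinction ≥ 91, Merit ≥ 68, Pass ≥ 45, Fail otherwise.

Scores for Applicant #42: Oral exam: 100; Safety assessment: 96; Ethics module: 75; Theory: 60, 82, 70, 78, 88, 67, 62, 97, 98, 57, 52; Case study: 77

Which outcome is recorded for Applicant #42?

Merit

Theory: drop 52 → average of remaining 10 = 759/10 = 75.9
Weighted total:
  Oral exam 100 × 0.41 = 41
  Safety assessment 96 × 0.11 = 10.56
  Ethics module 75 × 0.06 = 4.5
  Theory 75.9 × 0.33 = 25.047
  Case study 77 × 0.09 = 6.93
Sum = 88.037
88.037 is ≥ 68 and < 91 → Merit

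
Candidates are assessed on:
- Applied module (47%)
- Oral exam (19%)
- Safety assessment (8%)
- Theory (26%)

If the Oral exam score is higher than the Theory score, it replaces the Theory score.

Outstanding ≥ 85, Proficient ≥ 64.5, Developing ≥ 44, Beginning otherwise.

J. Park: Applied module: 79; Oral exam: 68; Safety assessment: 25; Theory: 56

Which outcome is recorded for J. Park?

Oral exam (68) > Theory (56), so Theory counts as 68.
Weighted total:
  Applied module 79 × 0.47 = 37.13
  Oral exam 68 × 0.19 = 12.92
  Safety assessment 25 × 0.08 = 2
  Theory 68 × 0.26 = 17.68
Sum = 69.73
69.73 is ≥ 64.5 and < 85 → Proficient

Proficient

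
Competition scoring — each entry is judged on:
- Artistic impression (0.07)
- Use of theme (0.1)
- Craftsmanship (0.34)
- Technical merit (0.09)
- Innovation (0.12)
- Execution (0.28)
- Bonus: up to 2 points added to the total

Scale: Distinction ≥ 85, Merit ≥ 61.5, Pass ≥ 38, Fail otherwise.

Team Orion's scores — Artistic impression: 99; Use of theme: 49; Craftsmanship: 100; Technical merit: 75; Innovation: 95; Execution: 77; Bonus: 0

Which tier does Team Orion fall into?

Distinction

Weighted total:
  Artistic impression 99 × 0.07 = 6.93
  Use of theme 49 × 0.1 = 4.9
  Craftsmanship 100 × 0.34 = 34
  Technical merit 75 × 0.09 = 6.75
  Innovation 95 × 0.12 = 11.4
  Execution 77 × 0.28 = 21.56
Sum = 85.54
Bonus: 85.54 + 0 = 85.54
85.54 ≥ 85 → Distinction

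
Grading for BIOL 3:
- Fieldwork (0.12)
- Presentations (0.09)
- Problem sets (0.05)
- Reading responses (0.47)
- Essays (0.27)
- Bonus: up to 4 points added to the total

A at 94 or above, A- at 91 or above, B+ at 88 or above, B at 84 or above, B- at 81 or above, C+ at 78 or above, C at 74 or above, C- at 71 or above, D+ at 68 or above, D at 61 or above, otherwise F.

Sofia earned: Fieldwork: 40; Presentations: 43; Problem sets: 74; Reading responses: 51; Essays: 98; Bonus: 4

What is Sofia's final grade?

Weighted total:
  Fieldwork 40 × 0.12 = 4.8
  Presentations 43 × 0.09 = 3.87
  Problem sets 74 × 0.05 = 3.7
  Reading responses 51 × 0.47 = 23.97
  Essays 98 × 0.27 = 26.46
Sum = 62.8
Bonus: 62.8 + 4 = 66.8
66.8 is ≥ 61 and < 68 → D

D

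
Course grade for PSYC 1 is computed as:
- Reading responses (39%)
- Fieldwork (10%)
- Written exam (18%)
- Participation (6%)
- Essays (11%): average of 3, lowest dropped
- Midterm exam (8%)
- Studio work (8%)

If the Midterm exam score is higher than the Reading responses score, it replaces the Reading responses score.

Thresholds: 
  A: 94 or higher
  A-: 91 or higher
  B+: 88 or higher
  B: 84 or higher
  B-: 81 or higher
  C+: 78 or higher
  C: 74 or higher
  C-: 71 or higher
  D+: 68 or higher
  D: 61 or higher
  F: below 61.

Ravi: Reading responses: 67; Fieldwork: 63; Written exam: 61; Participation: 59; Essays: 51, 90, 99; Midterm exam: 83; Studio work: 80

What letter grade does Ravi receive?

Essays: drop 51 → average of remaining 2 = 189/2 = 94.5
Midterm exam (83) > Reading responses (67), so Reading responses counts as 83.
Weighted total:
  Reading responses 83 × 0.39 = 32.37
  Fieldwork 63 × 0.1 = 6.3
  Written exam 61 × 0.18 = 10.98
  Participation 59 × 0.06 = 3.54
  Essays 94.5 × 0.11 = 10.395
  Midterm exam 83 × 0.08 = 6.64
  Studio work 80 × 0.08 = 6.4
Sum = 76.625
76.625 is ≥ 74 and < 78 → C

C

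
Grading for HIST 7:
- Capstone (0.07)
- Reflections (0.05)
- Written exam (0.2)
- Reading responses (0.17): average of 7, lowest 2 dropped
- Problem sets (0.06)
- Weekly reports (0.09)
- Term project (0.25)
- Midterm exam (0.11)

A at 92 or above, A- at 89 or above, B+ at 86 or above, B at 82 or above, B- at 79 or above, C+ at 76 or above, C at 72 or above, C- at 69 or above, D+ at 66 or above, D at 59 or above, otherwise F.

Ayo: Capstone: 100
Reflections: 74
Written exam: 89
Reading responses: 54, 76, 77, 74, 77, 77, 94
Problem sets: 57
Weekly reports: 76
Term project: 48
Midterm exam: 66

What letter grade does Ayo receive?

Reading responses: drop 54, 74 → average of remaining 5 = 401/5 = 80.2
Weighted total:
  Capstone 100 × 0.07 = 7
  Reflections 74 × 0.05 = 3.7
  Written exam 89 × 0.2 = 17.8
  Reading responses 80.2 × 0.17 = 13.634
  Problem sets 57 × 0.06 = 3.42
  Weekly reports 76 × 0.09 = 6.84
  Term project 48 × 0.25 = 12
  Midterm exam 66 × 0.11 = 7.26
Sum = 71.654
71.654 is ≥ 69 and < 72 → C-

C-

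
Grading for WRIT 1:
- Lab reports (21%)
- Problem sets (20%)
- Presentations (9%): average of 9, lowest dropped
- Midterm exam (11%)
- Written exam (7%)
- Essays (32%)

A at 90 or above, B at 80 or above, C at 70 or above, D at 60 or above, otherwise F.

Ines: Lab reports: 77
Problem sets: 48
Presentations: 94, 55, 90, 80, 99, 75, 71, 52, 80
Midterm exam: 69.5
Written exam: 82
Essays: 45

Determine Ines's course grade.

D

Presentations: drop 52 → average of remaining 8 = 644/8 = 80.5
Weighted total:
  Lab reports 77 × 0.21 = 16.17
  Problem sets 48 × 0.2 = 9.6
  Presentations 80.5 × 0.09 = 7.245
  Midterm exam 69.5 × 0.11 = 7.645
  Written exam 82 × 0.07 = 5.74
  Essays 45 × 0.32 = 14.4
Sum = 60.8
60.8 is ≥ 60 and < 70 → D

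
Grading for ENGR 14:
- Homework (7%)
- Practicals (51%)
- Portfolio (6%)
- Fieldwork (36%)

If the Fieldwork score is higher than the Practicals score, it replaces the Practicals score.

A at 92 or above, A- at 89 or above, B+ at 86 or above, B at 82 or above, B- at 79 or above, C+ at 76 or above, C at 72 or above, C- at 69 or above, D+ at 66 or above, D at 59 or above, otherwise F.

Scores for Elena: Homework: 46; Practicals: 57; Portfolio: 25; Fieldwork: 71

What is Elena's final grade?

D+

Fieldwork (71) > Practicals (57), so Practicals counts as 71.
Weighted total:
  Homework 46 × 0.07 = 3.22
  Practicals 71 × 0.51 = 36.21
  Portfolio 25 × 0.06 = 1.5
  Fieldwork 71 × 0.36 = 25.56
Sum = 66.49
66.49 is ≥ 66 and < 69 → D+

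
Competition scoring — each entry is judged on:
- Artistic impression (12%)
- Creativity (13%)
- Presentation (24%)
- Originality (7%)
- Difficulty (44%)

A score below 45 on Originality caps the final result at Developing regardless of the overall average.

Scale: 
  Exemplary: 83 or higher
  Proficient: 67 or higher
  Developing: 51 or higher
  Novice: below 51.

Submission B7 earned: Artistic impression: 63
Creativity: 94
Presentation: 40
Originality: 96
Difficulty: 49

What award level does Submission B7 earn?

Originality score 96 ≥ 45: minimum met.
Weighted total:
  Artistic impression 63 × 0.12 = 7.56
  Creativity 94 × 0.13 = 12.22
  Presentation 40 × 0.24 = 9.6
  Originality 96 × 0.07 = 6.72
  Difficulty 49 × 0.44 = 21.56
Sum = 57.66
57.66 is ≥ 51 and < 67 → Developing

Developing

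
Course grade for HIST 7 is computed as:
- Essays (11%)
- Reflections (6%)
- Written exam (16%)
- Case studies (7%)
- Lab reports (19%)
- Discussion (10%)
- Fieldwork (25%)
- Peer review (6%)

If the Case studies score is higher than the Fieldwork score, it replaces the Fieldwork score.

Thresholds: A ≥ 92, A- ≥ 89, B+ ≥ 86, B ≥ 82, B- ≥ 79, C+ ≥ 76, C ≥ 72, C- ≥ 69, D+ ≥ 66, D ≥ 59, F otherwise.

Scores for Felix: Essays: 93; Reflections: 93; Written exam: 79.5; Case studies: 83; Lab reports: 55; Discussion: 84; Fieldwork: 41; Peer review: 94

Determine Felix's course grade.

Case studies (83) > Fieldwork (41), so Fieldwork counts as 83.
Weighted total:
  Essays 93 × 0.11 = 10.23
  Reflections 93 × 0.06 = 5.58
  Written exam 79.5 × 0.16 = 12.72
  Case studies 83 × 0.07 = 5.81
  Lab reports 55 × 0.19 = 10.45
  Discussion 84 × 0.1 = 8.4
  Fieldwork 83 × 0.25 = 20.75
  Peer review 94 × 0.06 = 5.64
Sum = 79.58
79.58 is ≥ 79 and < 82 → B-

B-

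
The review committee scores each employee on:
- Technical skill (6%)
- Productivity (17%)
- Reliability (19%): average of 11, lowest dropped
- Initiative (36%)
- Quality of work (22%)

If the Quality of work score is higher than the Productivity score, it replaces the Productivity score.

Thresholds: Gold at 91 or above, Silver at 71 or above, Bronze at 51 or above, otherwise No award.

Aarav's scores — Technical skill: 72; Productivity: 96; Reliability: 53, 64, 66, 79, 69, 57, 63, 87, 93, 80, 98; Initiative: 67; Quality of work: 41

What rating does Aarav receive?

Bronze

Reliability: drop 53 → average of remaining 10 = 756/10 = 75.6
Quality of work (41) ≤ Productivity (96), so Productivity stays at 96.
Weighted total:
  Technical skill 72 × 0.06 = 4.32
  Productivity 96 × 0.17 = 16.32
  Reliability 75.6 × 0.19 = 14.364
  Initiative 67 × 0.36 = 24.12
  Quality of work 41 × 0.22 = 9.02
Sum = 68.144
68.144 is ≥ 51 and < 71 → Bronze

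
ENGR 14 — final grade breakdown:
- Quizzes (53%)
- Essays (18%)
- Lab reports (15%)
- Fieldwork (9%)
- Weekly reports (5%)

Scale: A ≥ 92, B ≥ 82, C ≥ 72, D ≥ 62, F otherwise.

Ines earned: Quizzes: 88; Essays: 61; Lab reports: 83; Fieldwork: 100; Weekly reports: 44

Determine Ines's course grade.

Weighted total:
  Quizzes 88 × 0.53 = 46.64
  Essays 61 × 0.18 = 10.98
  Lab reports 83 × 0.15 = 12.45
  Fieldwork 100 × 0.09 = 9
  Weekly reports 44 × 0.05 = 2.2
Sum = 81.27
81.27 is ≥ 72 and < 82 → C

C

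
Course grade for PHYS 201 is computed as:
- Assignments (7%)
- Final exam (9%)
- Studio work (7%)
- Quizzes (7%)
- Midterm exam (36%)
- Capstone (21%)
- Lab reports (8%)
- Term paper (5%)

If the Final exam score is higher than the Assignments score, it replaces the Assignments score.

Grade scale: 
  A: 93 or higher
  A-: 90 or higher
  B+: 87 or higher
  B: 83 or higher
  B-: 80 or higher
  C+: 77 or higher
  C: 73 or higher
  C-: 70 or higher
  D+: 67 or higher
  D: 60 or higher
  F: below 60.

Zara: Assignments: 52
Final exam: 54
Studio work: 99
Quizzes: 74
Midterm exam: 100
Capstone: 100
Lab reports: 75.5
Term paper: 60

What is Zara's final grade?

Final exam (54) > Assignments (52), so Assignments counts as 54.
Weighted total:
  Assignments 54 × 0.07 = 3.78
  Final exam 54 × 0.09 = 4.86
  Studio work 99 × 0.07 = 6.93
  Quizzes 74 × 0.07 = 5.18
  Midterm exam 100 × 0.36 = 36
  Capstone 100 × 0.21 = 21
  Lab reports 75.5 × 0.08 = 6.04
  Term paper 60 × 0.05 = 3
Sum = 86.79
86.79 is ≥ 83 and < 87 → B

B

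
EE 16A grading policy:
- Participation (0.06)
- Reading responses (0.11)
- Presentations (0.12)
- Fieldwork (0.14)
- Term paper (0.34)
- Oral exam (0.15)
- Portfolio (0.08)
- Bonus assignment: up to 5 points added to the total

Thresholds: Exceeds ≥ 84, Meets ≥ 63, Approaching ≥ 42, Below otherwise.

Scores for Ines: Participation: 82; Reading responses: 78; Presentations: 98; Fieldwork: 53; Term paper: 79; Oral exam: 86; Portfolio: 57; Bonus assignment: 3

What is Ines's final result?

Meets

Weighted total:
  Participation 82 × 0.06 = 4.92
  Reading responses 78 × 0.11 = 8.58
  Presentations 98 × 0.12 = 11.76
  Fieldwork 53 × 0.14 = 7.42
  Term paper 79 × 0.34 = 26.86
  Oral exam 86 × 0.15 = 12.9
  Portfolio 57 × 0.08 = 4.56
Sum = 77
Bonus assignment: 77 + 3 = 80
80 is ≥ 63 and < 84 → Meets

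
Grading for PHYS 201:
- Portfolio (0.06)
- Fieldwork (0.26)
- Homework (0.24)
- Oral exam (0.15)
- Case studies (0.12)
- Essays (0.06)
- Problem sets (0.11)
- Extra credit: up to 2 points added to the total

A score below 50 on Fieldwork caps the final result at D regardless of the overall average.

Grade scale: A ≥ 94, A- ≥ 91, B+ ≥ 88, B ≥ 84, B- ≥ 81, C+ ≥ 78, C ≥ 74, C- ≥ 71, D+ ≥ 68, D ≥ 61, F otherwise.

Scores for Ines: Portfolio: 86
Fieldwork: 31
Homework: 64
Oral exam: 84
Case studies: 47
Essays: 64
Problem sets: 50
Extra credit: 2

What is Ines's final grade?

F

Fieldwork score 31 < 50: minimum not met.
Weighted total:
  Portfolio 86 × 0.06 = 5.16
  Fieldwork 31 × 0.26 = 8.06
  Homework 64 × 0.24 = 15.36
  Oral exam 84 × 0.15 = 12.6
  Case studies 47 × 0.12 = 5.64
  Essays 64 × 0.06 = 3.84
  Problem sets 50 × 0.11 = 5.5
Sum = 56.16
Extra credit: 56.16 + 2 = 58.16
58.16 would be F; cap at D applies → F.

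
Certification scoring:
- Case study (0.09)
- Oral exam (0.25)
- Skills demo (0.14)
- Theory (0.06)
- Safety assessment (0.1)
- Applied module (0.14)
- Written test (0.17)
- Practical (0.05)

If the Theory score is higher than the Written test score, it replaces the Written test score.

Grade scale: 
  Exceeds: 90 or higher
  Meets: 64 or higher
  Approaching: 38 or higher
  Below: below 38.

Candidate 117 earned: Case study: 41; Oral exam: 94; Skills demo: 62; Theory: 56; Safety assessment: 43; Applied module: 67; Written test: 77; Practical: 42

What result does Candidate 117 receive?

Theory (56) ≤ Written test (77), so Written test stays at 77.
Weighted total:
  Case study 41 × 0.09 = 3.69
  Oral exam 94 × 0.25 = 23.5
  Skills demo 62 × 0.14 = 8.68
  Theory 56 × 0.06 = 3.36
  Safety assessment 43 × 0.1 = 4.3
  Applied module 67 × 0.14 = 9.38
  Written test 77 × 0.17 = 13.09
  Practical 42 × 0.05 = 2.1
Sum = 68.1
68.1 is ≥ 64 and < 90 → Meets

Meets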